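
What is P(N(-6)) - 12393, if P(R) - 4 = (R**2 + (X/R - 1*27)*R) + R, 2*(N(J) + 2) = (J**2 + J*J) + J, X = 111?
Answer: -12123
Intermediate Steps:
N(J) = -2 + J**2 + J/2 (N(J) = -2 + ((J**2 + J*J) + J)/2 = -2 + ((J**2 + J**2) + J)/2 = -2 + (2*J**2 + J)/2 = -2 + (J + 2*J**2)/2 = -2 + (J**2 + J/2) = -2 + J**2 + J/2)
P(R) = 4 + R + R**2 + R*(-27 + 111/R) (P(R) = 4 + ((R**2 + (111/R - 1*27)*R) + R) = 4 + ((R**2 + (111/R - 27)*R) + R) = 4 + ((R**2 + (-27 + 111/R)*R) + R) = 4 + ((R**2 + R*(-27 + 111/R)) + R) = 4 + (R + R**2 + R*(-27 + 111/R)) = 4 + R + R**2 + R*(-27 + 111/R))
P(N(-6)) - 12393 = (115 + (-2 + (-6)**2 + (1/2)*(-6))**2 - 26*(-2 + (-6)**2 + (1/2)*(-6))) - 12393 = (115 + (-2 + 36 - 3)**2 - 26*(-2 + 36 - 3)) - 12393 = (115 + 31**2 - 26*31) - 12393 = (115 + 961 - 806) - 12393 = 270 - 12393 = -12123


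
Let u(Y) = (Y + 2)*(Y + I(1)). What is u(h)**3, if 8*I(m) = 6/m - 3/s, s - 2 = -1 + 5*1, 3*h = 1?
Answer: 40353607/2985984 ≈ 13.514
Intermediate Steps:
h = 1/3 (h = (1/3)*1 = 1/3 ≈ 0.33333)
s = 6 (s = 2 + (-1 + 5*1) = 2 + (-1 + 5) = 2 + 4 = 6)
I(m) = -1/16 + 3/(4*m) (I(m) = (6/m - 3/6)/8 = (6/m - 3*1/6)/8 = (6/m - 1/2)/8 = (-1/2 + 6/m)/8 = -1/16 + 3/(4*m))
u(Y) = (2 + Y)*(11/16 + Y) (u(Y) = (Y + 2)*(Y + (1/16)*(12 - 1*1)/1) = (2 + Y)*(Y + (1/16)*1*(12 - 1)) = (2 + Y)*(Y + (1/16)*1*11) = (2 + Y)*(Y + 11/16) = (2 + Y)*(11/16 + Y))
u(h)**3 = (11/8 + (1/3)**2 + (43/16)*(1/3))**3 = (11/8 + 1/9 + 43/48)**3 = (343/144)**3 = 40353607/2985984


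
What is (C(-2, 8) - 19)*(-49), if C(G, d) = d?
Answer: 539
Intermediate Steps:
(C(-2, 8) - 19)*(-49) = (8 - 19)*(-49) = -11*(-49) = 539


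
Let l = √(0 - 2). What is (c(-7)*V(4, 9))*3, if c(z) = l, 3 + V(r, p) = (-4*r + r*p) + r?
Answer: 63*I*√2 ≈ 89.095*I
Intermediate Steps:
V(r, p) = -3 - 3*r + p*r (V(r, p) = -3 + ((-4*r + r*p) + r) = -3 + ((-4*r + p*r) + r) = -3 + (-3*r + p*r) = -3 - 3*r + p*r)
l = I*√2 (l = √(-2) = I*√2 ≈ 1.4142*I)
c(z) = I*√2
(c(-7)*V(4, 9))*3 = ((I*√2)*(-3 - 3*4 + 9*4))*3 = ((I*√2)*(-3 - 12 + 36))*3 = ((I*√2)*21)*3 = (21*I*√2)*3 = 63*I*√2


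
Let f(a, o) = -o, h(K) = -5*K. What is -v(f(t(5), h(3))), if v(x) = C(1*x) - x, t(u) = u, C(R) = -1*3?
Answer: 18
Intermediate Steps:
C(R) = -3
v(x) = -3 - x
-v(f(t(5), h(3))) = -(-3 - (-1)*(-5*3)) = -(-3 - (-1)*(-15)) = -(-3 - 1*15) = -(-3 - 15) = -1*(-18) = 18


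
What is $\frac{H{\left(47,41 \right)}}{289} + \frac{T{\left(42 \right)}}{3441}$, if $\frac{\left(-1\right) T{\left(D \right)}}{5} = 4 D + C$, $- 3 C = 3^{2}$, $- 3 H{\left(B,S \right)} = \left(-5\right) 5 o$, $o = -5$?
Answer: $- \frac{381800}{994449} \approx -0.38393$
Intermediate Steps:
$H{\left(B,S \right)} = - \frac{125}{3}$ ($H{\left(B,S \right)} = - \frac{\left(-5\right) 5 \left(-5\right)}{3} = - \frac{\left(-25\right) \left(-5\right)}{3} = \left(- \frac{1}{3}\right) 125 = - \frac{125}{3}$)
$C = -3$ ($C = - \frac{3^{2}}{3} = \left(- \frac{1}{3}\right) 9 = -3$)
$T{\left(D \right)} = 15 - 20 D$ ($T{\left(D \right)} = - 5 \left(4 D - 3\right) = - 5 \left(-3 + 4 D\right) = 15 - 20 D$)
$\frac{H{\left(47,41 \right)}}{289} + \frac{T{\left(42 \right)}}{3441} = - \frac{125}{3 \cdot 289} + \frac{15 - 840}{3441} = \left(- \frac{125}{3}\right) \frac{1}{289} + \left(15 - 840\right) \frac{1}{3441} = - \frac{125}{867} - \frac{275}{1147} = - \frac{381800}{994449}$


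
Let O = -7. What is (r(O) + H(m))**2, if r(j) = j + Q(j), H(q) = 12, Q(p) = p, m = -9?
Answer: 4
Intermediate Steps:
r(j) = 2*j (r(j) = j + j = 2*j)
(r(O) + H(m))**2 = (2*(-7) + 12)**2 = (-14 + 12)**2 = (-2)**2 = 4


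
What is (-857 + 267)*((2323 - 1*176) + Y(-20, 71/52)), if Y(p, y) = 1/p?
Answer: -2533401/2 ≈ -1.2667e+6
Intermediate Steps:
(-857 + 267)*((2323 - 1*176) + Y(-20, 71/52)) = (-857 + 267)*((2323 - 1*176) + 1/(-20)) = -590*((2323 - 176) - 1/20) = -590*(2147 - 1/20) = -590*42939/20 = -2533401/2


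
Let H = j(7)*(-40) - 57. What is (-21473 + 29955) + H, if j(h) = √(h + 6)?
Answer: 8425 - 40*√13 ≈ 8280.8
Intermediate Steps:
j(h) = √(6 + h)
H = -57 - 40*√13 (H = √(6 + 7)*(-40) - 57 = √13*(-40) - 57 = -40*√13 - 57 = -57 - 40*√13 ≈ -201.22)
(-21473 + 29955) + H = (-21473 + 29955) + (-57 - 40*√13) = 8482 + (-57 - 40*√13) = 8425 - 40*√13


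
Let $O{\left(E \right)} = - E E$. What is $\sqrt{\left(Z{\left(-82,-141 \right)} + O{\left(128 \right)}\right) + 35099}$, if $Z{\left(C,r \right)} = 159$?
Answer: $\sqrt{18874} \approx 137.38$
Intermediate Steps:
$O{\left(E \right)} = - E^{2}$
$\sqrt{\left(Z{\left(-82,-141 \right)} + O{\left(128 \right)}\right) + 35099} = \sqrt{\left(159 - 128^{2}\right) + 35099} = \sqrt{\left(159 - 16384\right) + 35099} = \sqrt{-16225 + 35099} = \sqrt{18874}$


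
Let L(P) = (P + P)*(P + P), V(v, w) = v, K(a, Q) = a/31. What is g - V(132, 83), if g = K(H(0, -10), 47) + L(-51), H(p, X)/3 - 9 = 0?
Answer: 318459/31 ≈ 10273.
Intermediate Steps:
H(p, X) = 27 (H(p, X) = 27 + 3*0 = 27 + 0 = 27)
K(a, Q) = a/31 (K(a, Q) = a*(1/31) = a/31)
L(P) = 4*P² (L(P) = (2*P)*(2*P) = 4*P²)
g = 322551/31 (g = (1/31)*27 + 4*(-51)² = 27/31 + 4*2601 = 27/31 + 10404 = 322551/31 ≈ 10405.)
g - V(132, 83) = 322551/31 - 1*132 = 322551/31 - 132 = 318459/31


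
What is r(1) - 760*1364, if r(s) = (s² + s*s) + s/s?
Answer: -1036637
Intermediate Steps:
r(s) = 1 + 2*s² (r(s) = (s² + s²) + 1 = 2*s² + 1 = 1 + 2*s²)
r(1) - 760*1364 = (1 + 2*1²) - 760*1364 = (1 + 2*1) - 1036640 = (1 + 2) - 1036640 = 3 - 1036640 = -1036637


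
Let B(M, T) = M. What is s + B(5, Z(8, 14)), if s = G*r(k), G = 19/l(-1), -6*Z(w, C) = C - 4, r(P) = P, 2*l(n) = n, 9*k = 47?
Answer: -1741/9 ≈ -193.44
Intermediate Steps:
k = 47/9 (k = (⅑)*47 = 47/9 ≈ 5.2222)
l(n) = n/2
Z(w, C) = ⅔ - C/6 (Z(w, C) = -(C - 4)/6 = -(-4 + C)/6 = ⅔ - C/6)
G = -38 (G = 19/(((½)*(-1))) = 19/(-½) = 19*(-2) = -38)
s = -1786/9 (s = -38*47/9 = -1786/9 ≈ -198.44)
s + B(5, Z(8, 14)) = -1786/9 + 5 = -1741/9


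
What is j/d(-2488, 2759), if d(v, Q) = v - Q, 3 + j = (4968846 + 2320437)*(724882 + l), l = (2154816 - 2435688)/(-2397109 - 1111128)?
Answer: -2059674491498022743/2045302171 ≈ -1.0070e+9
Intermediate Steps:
l = 280872/3508237 (l = -280872/(-3508237) = -280872*(-1/3508237) = 280872/3508237 ≈ 0.080061)
j = 18537070423482204687/3508237 (j = -3 + (4968846 + 2320437)*(724882 + 280872/3508237) = -3 + 7289283*(2543058133906/3508237) = -3 + 18537070423492729398/3508237 = 18537070423482204687/3508237 ≈ 5.2839e+12)
j/d(-2488, 2759) = 18537070423482204687/(3508237*(-2488 - 1*2759)) = 18537070423482204687/(3508237*(-2488 - 2759)) = (18537070423482204687/3508237)/(-5247) = (18537070423482204687/3508237)*(-1/5247) = -2059674491498022743/2045302171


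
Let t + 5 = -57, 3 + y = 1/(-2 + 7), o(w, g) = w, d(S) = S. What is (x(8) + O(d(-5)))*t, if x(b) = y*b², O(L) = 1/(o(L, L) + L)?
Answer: 55583/5 ≈ 11117.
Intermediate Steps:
y = -14/5 (y = -3 + 1/(-2 + 7) = -3 + 1/5 = -3 + ⅕ = -14/5 ≈ -2.8000)
t = -62 (t = -5 - 57 = -62)
O(L) = 1/(2*L) (O(L) = 1/(L + L) = 1/(2*L))
x(b) = -14*b²/5
(x(8) + O(d(-5)))*t = (-14/5*8² + (½)/(-5))*(-62) = (-14/5*64 + (½)*(-⅕))*(-62) = (-896/5 - ⅒)*(-62) = -1793/10*(-62) = 55583/5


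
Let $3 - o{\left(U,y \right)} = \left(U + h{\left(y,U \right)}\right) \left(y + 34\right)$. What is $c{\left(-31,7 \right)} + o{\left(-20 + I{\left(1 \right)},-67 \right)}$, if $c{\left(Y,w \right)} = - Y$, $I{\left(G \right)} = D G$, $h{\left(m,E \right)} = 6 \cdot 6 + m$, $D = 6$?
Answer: $-1451$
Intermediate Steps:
$h{\left(m,E \right)} = 36 + m$
$I{\left(G \right)} = 6 G$
$o{\left(U,y \right)} = 3 - \left(34 + y\right) \left(36 + U + y\right)$ ($o{\left(U,y \right)} = 3 - \left(U + \left(36 + y\right)\right) \left(y + 34\right) = 3 - \left(36 + U + y\right) \left(34 + y\right) = 3 - \left(34 + y\right) \left(36 + U + y\right)$)
$c{\left(-31,7 \right)} + o{\left(-20 + I{\left(1 \right)},-67 \right)} = \left(-1\right) \left(-31\right) - \left(1020 + 34 \left(-20 + 6 \cdot 1\right) + \left(-20 + 6 \cdot 1\right) \left(-67\right)\right) = 31 - \left(1020 + 34 \left(-20 + 6\right) + \left(-20 + 6\right) \left(-67\right)\right) = 31 - \left(544 + 938\right) = 31 - 1482 = -1451$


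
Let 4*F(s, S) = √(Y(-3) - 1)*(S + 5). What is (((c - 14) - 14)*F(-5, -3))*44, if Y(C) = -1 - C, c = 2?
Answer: -572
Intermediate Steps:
F(s, S) = 5/4 + S/4 (F(s, S) = (√((-1 - 1*(-3)) - 1)*(S + 5))/4 = (√((-1 + 3) - 1)*(5 + S))/4 = (√(2 - 1)*(5 + S))/4 = (√1*(5 + S))/4 = (1*(5 + S))/4 = (5 + S)/4 = 5/4 + S/4)
(((c - 14) - 14)*F(-5, -3))*44 = (((2 - 14) - 14)*(5/4 + (¼)*(-3)))*44 = ((-12 - 14)*(5/4 - ¾))*44 = -26*½*44 = -13*44 = -572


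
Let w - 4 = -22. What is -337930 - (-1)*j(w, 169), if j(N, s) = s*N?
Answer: -340972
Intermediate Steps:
w = -18 (w = 4 - 22 = -18)
j(N, s) = N*s
-337930 - (-1)*j(w, 169) = -337930 - (-1)*(-18*169) = -337930 - (-1)*(-3042) = -337930 - 1*3042 = -337930 - 3042 = -340972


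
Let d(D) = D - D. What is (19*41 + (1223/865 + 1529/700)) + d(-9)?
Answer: 94772637/121100 ≈ 782.60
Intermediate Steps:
d(D) = 0
(19*41 + (1223/865 + 1529/700)) + d(-9) = (19*41 + (1223/865 + 1529/700)) + 0 = (779 + (1223*(1/865) + 1529*(1/700))) + 0 = (779 + (1223/865 + 1529/700)) + 0 = (779 + 435737/121100) + 0 = 94772637/121100 + 0 = 94772637/121100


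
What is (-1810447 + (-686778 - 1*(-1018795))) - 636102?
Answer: -2114532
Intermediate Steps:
(-1810447 + (-686778 - 1*(-1018795))) - 636102 = (-1810447 + (-686778 + 1018795)) - 636102 = (-1810447 + 332017) - 636102 = -1478430 - 636102 = -2114532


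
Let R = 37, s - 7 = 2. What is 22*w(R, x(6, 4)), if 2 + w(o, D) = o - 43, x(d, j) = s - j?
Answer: -176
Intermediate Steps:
s = 9 (s = 7 + 2 = 9)
x(d, j) = 9 - j
w(o, D) = -45 + o (w(o, D) = -2 + (o - 43) = -2 + (-43 + o) = -45 + o)
22*w(R, x(6, 4)) = 22*(-45 + 37) = 22*(-8) = -176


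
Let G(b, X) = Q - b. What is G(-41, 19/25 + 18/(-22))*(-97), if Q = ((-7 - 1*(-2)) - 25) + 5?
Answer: -1552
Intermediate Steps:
Q = -25 (Q = ((-7 + 2) - 25) + 5 = (-5 - 25) + 5 = -30 + 5 = -25)
G(b, X) = -25 - b
G(-41, 19/25 + 18/(-22))*(-97) = (-25 - 1*(-41))*(-97) = (-25 + 41)*(-97) = 16*(-97) = -1552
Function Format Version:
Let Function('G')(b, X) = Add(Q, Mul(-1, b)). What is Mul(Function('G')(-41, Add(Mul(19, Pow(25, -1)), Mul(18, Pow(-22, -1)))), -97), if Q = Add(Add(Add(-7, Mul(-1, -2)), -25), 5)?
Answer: -1552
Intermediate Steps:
Q = -25 (Q = Add(Add(Add(-7, 2), -25), 5) = Add(Add(-5, -25), 5) = Add(-30, 5) = -25)
Function('G')(b, X) = Add(-25, Mul(-1, b))
Mul(Function('G')(-41, Add(Mul(19, Pow(25, -1)), Mul(18, Pow(-22, -1)))), -97) = Mul(Add(-25, Mul(-1, -41)), -97) = Mul(Add(-25, 41), -97) = Mul(16, -97) = -1552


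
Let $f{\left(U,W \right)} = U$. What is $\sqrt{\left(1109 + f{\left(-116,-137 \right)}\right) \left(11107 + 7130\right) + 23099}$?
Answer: $2 \sqrt{4533110} \approx 4258.2$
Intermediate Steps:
$\sqrt{\left(1109 + f{\left(-116,-137 \right)}\right) \left(11107 + 7130\right) + 23099} = \sqrt{\left(1109 - 116\right) \left(11107 + 7130\right) + 23099} = \sqrt{993 \cdot 18237 + 23099} = \sqrt{18109341 + 23099} = \sqrt{18132440} = 2 \sqrt{4533110}$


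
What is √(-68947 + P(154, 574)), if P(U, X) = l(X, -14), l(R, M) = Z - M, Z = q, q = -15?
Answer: 2*I*√17237 ≈ 262.58*I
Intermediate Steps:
Z = -15
l(R, M) = -15 - M
P(U, X) = -1 (P(U, X) = -15 - 1*(-14) = -15 + 14 = -1)
√(-68947 + P(154, 574)) = √(-68947 - 1) = √(-68948) = 2*I*√17237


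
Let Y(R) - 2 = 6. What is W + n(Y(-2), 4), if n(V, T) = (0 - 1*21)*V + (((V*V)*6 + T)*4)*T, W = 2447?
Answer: 8487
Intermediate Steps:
Y(R) = 8 (Y(R) = 2 + 6 = 8)
n(V, T) = -21*V + T*(4*T + 24*V²) (n(V, T) = (0 - 21)*V + ((V²*6 + T)*4)*T = -21*V + ((6*V² + T)*4)*T = -21*V + ((T + 6*V²)*4)*T = -21*V + (4*T + 24*V²)*T = -21*V + T*(4*T + 24*V²))
W + n(Y(-2), 4) = 2447 + (-21*8 + 4*4² + 24*4*8²) = 2447 + (-168 + 4*16 + 24*4*64) = 2447 + (-168 + 64 + 6144) = 2447 + 6040 = 8487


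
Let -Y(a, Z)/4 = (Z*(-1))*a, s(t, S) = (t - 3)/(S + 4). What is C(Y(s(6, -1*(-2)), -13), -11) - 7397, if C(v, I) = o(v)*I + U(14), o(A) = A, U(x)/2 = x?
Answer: -7083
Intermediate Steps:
s(t, S) = (-3 + t)/(4 + S)
U(x) = 2*x
Y(a, Z) = 4*Z*a (Y(a, Z) = -4*Z*(-1)*a = -4*(-Z)*a = -(-4)*Z*a = 4*Z*a)
C(v, I) = 28 + I*v (C(v, I) = v*I + 2*14 = I*v + 28 = 28 + I*v)
C(Y(s(6, -1*(-2)), -13), -11) - 7397 = (28 - 44*(-13)*(-3 + 6)/(4 - 1*(-2))) - 7397 = (28 - 44*(-13)*3/(4 + 2)) - 7397 = (28 - 44*(-13)*3/6) - 7397 = (28 - 44*(-13)*(1/6)*3) - 7397 = (28 - 44*(-13)/2) - 7397 = (28 - 11*(-26)) - 7397 = (28 + 286) - 7397 = 314 - 7397 = -7083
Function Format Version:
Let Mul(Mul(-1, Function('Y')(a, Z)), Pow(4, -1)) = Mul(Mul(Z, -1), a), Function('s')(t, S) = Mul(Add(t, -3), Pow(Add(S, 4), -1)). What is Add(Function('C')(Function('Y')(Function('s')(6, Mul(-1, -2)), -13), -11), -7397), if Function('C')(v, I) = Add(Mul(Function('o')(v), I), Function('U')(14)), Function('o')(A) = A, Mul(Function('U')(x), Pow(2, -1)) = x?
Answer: -7083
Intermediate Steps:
Function('s')(t, S) = Mul(Pow(Add(4, S), -1), Add(-3, t)) (Function('s')(t, S) = Mul(Add(-3, t), Pow(Add(4, S), -1)) = Mul(Pow(Add(4, S), -1), Add(-3, t)))
Function('U')(x) = Mul(2, x)
Function('Y')(a, Z) = Mul(4, Z, a) (Function('Y')(a, Z) = Mul(-4, Mul(Mul(Z, -1), a)) = Mul(-4, Mul(Mul(-1, Z), a)) = Mul(-4, Mul(-1, Z, a)) = Mul(4, Z, a))
Function('C')(v, I) = Add(28, Mul(I, v)) (Function('C')(v, I) = Add(Mul(v, I), Mul(2, 14)) = Add(Mul(I, v), 28) = Add(28, Mul(I, v)))
Add(Function('C')(Function('Y')(Function('s')(6, Mul(-1, -2)), -13), -11), -7397) = Add(Add(28, Mul(-11, Mul(4, -13, Mul(Pow(Add(4, Mul(-1, -2)), -1), Add(-3, 6))))), -7397) = Add(Add(28, Mul(-11, Mul(4, -13, Mul(Pow(Add(4, 2), -1), 3)))), -7397) = Add(Add(28, Mul(-11, Mul(4, -13, Mul(Pow(6, -1), 3)))), -7397) = Add(Add(28, Mul(-11, Mul(4, -13, Mul(Rational(1, 6), 3)))), -7397) = Add(Add(28, Mul(-11, Mul(4, -13, Rational(1, 2)))), -7397) = Add(Add(28, Mul(-11, -26)), -7397) = Add(Add(28, 286), -7397) = Add(314, -7397) = -7083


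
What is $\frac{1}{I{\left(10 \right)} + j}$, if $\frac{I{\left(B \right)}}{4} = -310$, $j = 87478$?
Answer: $\frac{1}{86238} \approx 1.1596 \cdot 10^{-5}$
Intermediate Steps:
$I{\left(B \right)} = -1240$ ($I{\left(B \right)} = 4 \left(-310\right) = -1240$)
$\frac{1}{I{\left(10 \right)} + j} = \frac{1}{-1240 + 87478} = \frac{1}{86238}$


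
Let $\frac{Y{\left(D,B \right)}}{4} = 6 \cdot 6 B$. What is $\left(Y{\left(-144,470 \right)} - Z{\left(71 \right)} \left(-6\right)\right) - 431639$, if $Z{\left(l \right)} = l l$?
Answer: $-333713$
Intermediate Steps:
$Z{\left(l \right)} = l^{2}$
$Y{\left(D,B \right)} = 144 B$ ($Y{\left(D,B \right)} = 4 \cdot 6 \cdot 6 B = 4 \cdot 36 B = 144 B$)
$\left(Y{\left(-144,470 \right)} - Z{\left(71 \right)} \left(-6\right)\right) - 431639 = \left(144 \cdot 470 - 71^{2} \left(-6\right)\right) - 431639 = \left(67680 - 5041 \left(-6\right)\right) - 431639 = \left(67680 - -30246\right) - 431639 = \left(67680 + 30246\right) - 431639 = 97926 - 431639 = -333713$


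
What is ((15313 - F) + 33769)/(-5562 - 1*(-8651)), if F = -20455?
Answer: 69537/3089 ≈ 22.511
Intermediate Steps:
((15313 - F) + 33769)/(-5562 - 1*(-8651)) = ((15313 - 1*(-20455)) + 33769)/(-5562 - 1*(-8651)) = ((15313 + 20455) + 33769)/(-5562 + 8651) = (35768 + 33769)/3089 = 69537*(1/3089) = 69537/3089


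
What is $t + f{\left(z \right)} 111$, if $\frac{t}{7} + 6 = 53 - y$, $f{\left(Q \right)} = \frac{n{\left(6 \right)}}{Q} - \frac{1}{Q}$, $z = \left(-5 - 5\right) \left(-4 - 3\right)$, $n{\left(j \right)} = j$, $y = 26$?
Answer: $\frac{2169}{14} \approx 154.93$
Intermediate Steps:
$z = 70$ ($z = \left(-10\right) \left(-7\right) = 70$)
$f{\left(Q \right)} = \frac{5}{Q}$ ($f{\left(Q \right)} = \frac{6}{Q} - \frac{1}{Q} = \frac{5}{Q}$)
$t = 147$ ($t = -42 + 7 \left(53 - 26\right) = -42 + 7 \cdot 27 = -42 + 189 = 147$)
$t + f{\left(z \right)} 111 = 147 + \frac{5}{70} \cdot 111 = 147 + 5 \cdot \frac{1}{70} \cdot 111 = 147 + \frac{1}{14} \cdot 111 = 147 + \frac{111}{14} = \frac{2169}{14}$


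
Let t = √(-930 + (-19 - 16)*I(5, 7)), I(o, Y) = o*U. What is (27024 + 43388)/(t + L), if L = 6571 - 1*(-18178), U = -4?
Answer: 1742626588/612513231 - 70412*I*√230/612513231 ≈ 2.845 - 0.0017434*I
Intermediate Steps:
I(o, Y) = -4*o (I(o, Y) = o*(-4) = -4*o)
t = I*√230 (t = √(-930 + (-19 - 16)*(-4*5)) = √(-930 - 35*(-20)) = √(-930 + 700) = √(-230) = I*√230 ≈ 15.166*I)
L = 24749 (L = 6571 + 18178 = 24749)
(27024 + 43388)/(t + L) = (27024 + 43388)/(I*√230 + 24749) = 70412/(24749 + I*√230)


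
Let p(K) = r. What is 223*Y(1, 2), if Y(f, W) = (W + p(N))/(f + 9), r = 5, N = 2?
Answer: 1561/10 ≈ 156.10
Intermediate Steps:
p(K) = 5
Y(f, W) = (5 + W)/(9 + f) (Y(f, W) = (W + 5)/(f + 9) = (5 + W)/(9 + f))
223*Y(1, 2) = 223*((5 + 2)/(9 + 1)) = 223*(7/10) = 1561/10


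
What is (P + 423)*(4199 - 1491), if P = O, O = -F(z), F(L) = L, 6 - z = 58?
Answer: 1286300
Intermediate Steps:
z = -52 (z = 6 - 1*58 = 6 - 58 = -52)
O = 52 (O = -1*(-52) = 52)
P = 52
(P + 423)*(4199 - 1491) = (52 + 423)*(4199 - 1491) = 475*2708 = 1286300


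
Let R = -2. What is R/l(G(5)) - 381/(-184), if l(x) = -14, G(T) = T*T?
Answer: 2851/1288 ≈ 2.2135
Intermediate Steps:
G(T) = T²
R/l(G(5)) - 381/(-184) = -2/(-14) - 381/(-184) = -2*(-1/14) - 381*(-1/184) = ⅐ + 381/184 = 2851/1288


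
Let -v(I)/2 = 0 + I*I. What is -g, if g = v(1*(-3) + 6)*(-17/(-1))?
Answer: 306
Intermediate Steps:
v(I) = -2*I² (v(I) = -2*(0 + I*I) = -2*(0 + I²) = -2*I²)
g = -306 (g = (-2*(1*(-3) + 6)²)*(-17/(-1)) = (-2*(-3 + 6)²)*(-17*(-1)) = -2*3²*17 = -2*9*17 = -18*17 = -306)
-g = -1*(-306) = 306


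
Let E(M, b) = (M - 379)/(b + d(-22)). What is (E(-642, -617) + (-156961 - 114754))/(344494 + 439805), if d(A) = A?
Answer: -173624864/501167061 ≈ -0.34644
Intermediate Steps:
E(M, b) = (-379 + M)/(-22 + b) (E(M, b) = (M - 379)/(b - 22) = (-379 + M)/(-22 + b))
(E(-642, -617) + (-156961 - 114754))/(344494 + 439805) = ((-379 - 642)/(-22 - 617) + (-156961 - 114754))/(344494 + 439805) = (-1021/(-639) - 271715)/784299 = (-1/639*(-1021) - 271715)*(1/784299) = (1021/639 - 271715)*(1/784299) = -173624864/639*1/784299 = -173624864/501167061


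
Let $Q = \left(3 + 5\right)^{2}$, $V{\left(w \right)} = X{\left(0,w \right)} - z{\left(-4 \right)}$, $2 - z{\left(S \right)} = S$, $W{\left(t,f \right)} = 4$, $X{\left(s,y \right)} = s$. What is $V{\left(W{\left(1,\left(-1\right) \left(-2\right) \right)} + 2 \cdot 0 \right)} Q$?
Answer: $-384$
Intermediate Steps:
$z{\left(S \right)} = 2 - S$
$V{\left(w \right)} = -6$ ($V{\left(w \right)} = 0 - \left(2 - -4\right) = 0 - \left(2 + 4\right) = 0 - 6 = -6$)
$Q = 64$ ($Q = 8^{2} = 64$)
$V{\left(W{\left(1,\left(-1\right) \left(-2\right) \right)} + 2 \cdot 0 \right)} Q = \left(-6\right) 64 = -384$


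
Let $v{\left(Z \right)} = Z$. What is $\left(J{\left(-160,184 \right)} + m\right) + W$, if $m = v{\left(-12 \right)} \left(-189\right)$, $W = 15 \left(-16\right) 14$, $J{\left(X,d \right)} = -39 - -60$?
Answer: $-1071$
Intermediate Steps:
$J{\left(X,d \right)} = 21$ ($J{\left(X,d \right)} = -39 + 60 = 21$)
$W = -3360$ ($W = \left(-240\right) 14 = -3360$)
$m = 2268$ ($m = \left(-12\right) \left(-189\right) = 2268$)
$\left(J{\left(-160,184 \right)} + m\right) + W = \left(21 + 2268\right) - 3360 = 2289 - 3360 = -1071$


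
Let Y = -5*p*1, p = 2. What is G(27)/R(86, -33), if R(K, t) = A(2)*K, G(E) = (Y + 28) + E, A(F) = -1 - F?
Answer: -15/86 ≈ -0.17442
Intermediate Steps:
Y = -10 (Y = -5*2*1 = -10*1 = -10)
G(E) = 18 + E (G(E) = (-10 + 28) + E = 18 + E)
R(K, t) = -3*K (R(K, t) = (-1 - 1*2)*K = (-1 - 2)*K = -3*K)
G(27)/R(86, -33) = (18 + 27)/((-3*86)) = 45/(-258) = 45*(-1/258) = -15/86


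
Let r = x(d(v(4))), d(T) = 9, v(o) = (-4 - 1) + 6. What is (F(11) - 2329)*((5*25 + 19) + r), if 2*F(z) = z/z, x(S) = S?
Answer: -712521/2 ≈ -3.5626e+5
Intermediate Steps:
v(o) = 1 (v(o) = -5 + 6 = 1)
r = 9
F(z) = ½ (F(z) = (z/z)/2 = (½)*1 = ½)
(F(11) - 2329)*((5*25 + 19) + r) = (½ - 2329)*((5*25 + 19) + 9) = -4657*((125 + 19) + 9)/2 = -4657*(144 + 9)/2 = -4657/2*153 = -712521/2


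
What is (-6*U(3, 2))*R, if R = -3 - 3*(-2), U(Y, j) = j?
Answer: -36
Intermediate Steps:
R = 3 (R = -3 + 6 = 3)
(-6*U(3, 2))*R = -6*2*3 = -12*3 = -36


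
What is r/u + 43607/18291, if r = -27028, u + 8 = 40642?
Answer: 638778845/371618247 ≈ 1.7189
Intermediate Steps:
u = 40634 (u = -8 + 40642 = 40634)
r/u + 43607/18291 = -27028/40634 + 43607/18291 = -27028*1/40634 + 43607*(1/18291) = -13514/20317 + 43607/18291 = 638778845/371618247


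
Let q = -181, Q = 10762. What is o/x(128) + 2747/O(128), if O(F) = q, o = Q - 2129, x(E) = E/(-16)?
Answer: -1584549/1448 ≈ -1094.3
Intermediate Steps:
x(E) = -E/16 (x(E) = E*(-1/16) = -E/16)
o = 8633 (o = 10762 - 2129 = 8633)
O(F) = -181
o/x(128) + 2747/O(128) = 8633/((-1/16*128)) + 2747/(-181) = 8633/(-8) + 2747*(-1/181) = 8633*(-1/8) - 2747/181 = -8633/8 - 2747/181 = -1584549/1448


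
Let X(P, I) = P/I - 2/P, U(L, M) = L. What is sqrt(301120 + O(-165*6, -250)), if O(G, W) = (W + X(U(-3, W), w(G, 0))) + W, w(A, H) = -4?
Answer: sqrt(10822371)/6 ≈ 548.29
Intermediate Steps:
X(P, I) = -2/P + P/I
O(G, W) = 17/12 + 2*W (O(G, W) = (W + (-2/(-3) - 3/(-4))) + W = (W + (-2*(-1/3) - 3*(-1/4))) + W = (W + (2/3 + 3/4)) + W = (W + 17/12) + W = (17/12 + W) + W = 17/12 + 2*W)
sqrt(301120 + O(-165*6, -250)) = sqrt(301120 + (17/12 + 2*(-250))) = sqrt(301120 + (17/12 - 500)) = sqrt(301120 - 5983/12) = sqrt(3607457/12) = sqrt(10822371)/6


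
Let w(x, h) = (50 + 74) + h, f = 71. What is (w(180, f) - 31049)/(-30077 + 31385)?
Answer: -15427/654 ≈ -23.589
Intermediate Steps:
w(x, h) = 124 + h
(w(180, f) - 31049)/(-30077 + 31385) = ((124 + 71) - 31049)/(-30077 + 31385) = (195 - 31049)/1308 = -30854*1/1308 = -15427/654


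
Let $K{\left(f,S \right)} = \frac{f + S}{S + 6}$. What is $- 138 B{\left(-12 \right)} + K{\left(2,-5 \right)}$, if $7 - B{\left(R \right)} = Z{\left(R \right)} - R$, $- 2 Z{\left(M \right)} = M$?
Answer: $1515$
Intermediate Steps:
$Z{\left(M \right)} = - \frac{M}{2}$
$K{\left(f,S \right)} = \frac{S + f}{6 + S}$
$B{\left(R \right)} = 7 + \frac{3 R}{2}$ ($B{\left(R \right)} = 7 - \left(- \frac{R}{2} - R\right) = 7 - - \frac{3 R}{2} = 7 + \frac{3 R}{2}$)
$- 138 B{\left(-12 \right)} + K{\left(2,-5 \right)} = - 138 \left(7 + \frac{3}{2} \left(-12\right)\right) + \frac{-5 + 2}{6 - 5} = - 138 \left(7 - 18\right) + 1^{-1} \left(-3\right) = \left(-138\right) \left(-11\right) + 1 \left(-3\right) = 1518 - 3 = 1515$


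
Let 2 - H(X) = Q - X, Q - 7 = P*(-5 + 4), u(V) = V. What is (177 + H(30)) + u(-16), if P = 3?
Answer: 189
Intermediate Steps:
Q = 4 (Q = 7 + 3*(-5 + 4) = 7 + 3*(-1) = 7 - 3 = 4)
H(X) = -2 + X (H(X) = 2 - (4 - X) = 2 + (-4 + X) = -2 + X)
(177 + H(30)) + u(-16) = (177 + (-2 + 30)) - 16 = (177 + 28) - 16 = 205 - 16 = 189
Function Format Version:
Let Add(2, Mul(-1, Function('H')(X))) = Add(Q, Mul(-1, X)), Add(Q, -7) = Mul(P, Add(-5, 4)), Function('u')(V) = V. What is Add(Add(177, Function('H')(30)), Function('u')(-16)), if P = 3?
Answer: 189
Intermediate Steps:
Q = 4 (Q = Add(7, Mul(3, Add(-5, 4))) = Add(7, Mul(3, -1)) = Add(7, -3) = 4)
Function('H')(X) = Add(-2, X) (Function('H')(X) = Add(2, Mul(-1, Add(4, Mul(-1, X)))) = Add(2, Add(-4, X)) = Add(-2, X))
Add(Add(177, Function('H')(30)), Function('u')(-16)) = Add(Add(177, Add(-2, 30)), -16) = Add(Add(177, 28), -16) = Add(205, -16) = 189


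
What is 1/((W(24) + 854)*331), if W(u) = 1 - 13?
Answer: 1/278702 ≈ 3.5881e-6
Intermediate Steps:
W(u) = -12
1/((W(24) + 854)*331) = 1/((-12 + 854)*331) = 1/(842*331) = 1/278702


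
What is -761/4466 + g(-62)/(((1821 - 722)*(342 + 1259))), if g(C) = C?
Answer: -191322233/1122560362 ≈ -0.17043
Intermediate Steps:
-761/4466 + g(-62)/(((1821 - 722)*(342 + 1259))) = -761/4466 - 62*1/((342 + 1259)*(1821 - 722)) = -761*1/4466 - 62/(1099*1601) = -761/4466 - 62/1759499 = -191322233/1122560362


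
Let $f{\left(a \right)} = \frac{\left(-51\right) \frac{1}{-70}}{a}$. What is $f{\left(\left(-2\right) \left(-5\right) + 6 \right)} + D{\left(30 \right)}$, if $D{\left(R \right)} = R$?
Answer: $\frac{33651}{1120} \approx 30.046$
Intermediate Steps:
$f{\left(a \right)} = \frac{51}{70 a}$ ($f{\left(a \right)} = \frac{\left(-51\right) \left(- \frac{1}{70}\right)}{a} = \frac{51}{70 a}$)
$f{\left(\left(-2\right) \left(-5\right) + 6 \right)} + D{\left(30 \right)} = \frac{51}{70 \left(\left(-2\right) \left(-5\right) + 6\right)} + 30 = \frac{51}{70 \left(10 + 6\right)} + 30 = \frac{51}{70 \cdot 16} + 30 = \frac{51}{70} \cdot \frac{1}{16} + 30 = \frac{51}{1120} + 30 = \frac{33651}{1120}$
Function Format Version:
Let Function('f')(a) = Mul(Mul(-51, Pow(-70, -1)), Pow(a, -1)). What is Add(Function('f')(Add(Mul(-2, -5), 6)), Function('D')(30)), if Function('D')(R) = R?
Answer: Rational(33651, 1120) ≈ 30.046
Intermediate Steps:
Function('f')(a) = Mul(Rational(51, 70), Pow(a, -1)) (Function('f')(a) = Mul(Mul(-51, Rational(-1, 70)), Pow(a, -1)) = Mul(Rational(51, 70), Pow(a, -1)))
Add(Function('f')(Add(Mul(-2, -5), 6)), Function('D')(30)) = Add(Mul(Rational(51, 70), Pow(Add(Mul(-2, -5), 6), -1)), 30) = Add(Mul(Rational(51, 70), Pow(Add(10, 6), -1)), 30) = Add(Mul(Rational(51, 70), Pow(16, -1)), 30) = Add(Mul(Rational(51, 70), Rational(1, 16)), 30) = Add(Rational(51, 1120), 30) = Rational(33651, 1120)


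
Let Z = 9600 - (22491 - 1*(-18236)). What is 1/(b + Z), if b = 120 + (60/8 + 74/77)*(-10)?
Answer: -77/2394054 ≈ -3.2163e-5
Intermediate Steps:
Z = -31127 (Z = 9600 - (22491 + 18236) = 9600 - 1*40727 = 9600 - 40727 = -31127)
b = 2725/77 (b = 120 + (60*(1/8) + 74*(1/77))*(-10) = 120 + (15/2 + 74/77)*(-10) = 120 + (1303/154)*(-10) = 120 - 6515/77 = 2725/77 ≈ 35.390)
1/(b + Z) = 1/(2725/77 - 31127) = 1/(-2394054/77) = -77/2394054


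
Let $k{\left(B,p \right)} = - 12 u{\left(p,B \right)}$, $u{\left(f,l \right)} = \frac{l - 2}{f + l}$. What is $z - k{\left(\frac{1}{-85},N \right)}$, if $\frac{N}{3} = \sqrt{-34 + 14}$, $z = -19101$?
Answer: $- \frac{24840867549}{1300501} + \frac{1046520 i \sqrt{5}}{1300501} \approx -19101.0 + 1.7994 i$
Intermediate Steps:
$u{\left(f,l \right)} = \frac{-2 + l}{f + l}$
$N = 6 i \sqrt{5}$ ($N = 3 \sqrt{-34 + 14} = 3 \sqrt{-20} = 3 \cdot 2 i \sqrt{5} = 6 i \sqrt{5} \approx 13.416 i$)
$k{\left(B,p \right)} = - \frac{12 \left(-2 + B\right)}{B + p}$ ($k{\left(B,p \right)} = - 12 \frac{-2 + B}{p + B} = - 12 \frac{-2 + B}{B + p} = - \frac{12 \left(-2 + B\right)}{B + p}$)
$z - k{\left(\frac{1}{-85},N \right)} = -19101 - \frac{12 \left(2 - \frac{1}{-85}\right)}{\frac{1}{-85} + 6 i \sqrt{5}} = -19101 - \frac{12 \left(2 - - \frac{1}{85}\right)}{- \frac{1}{85} + 6 i \sqrt{5}} = -19101 - \frac{12 \left(2 + \frac{1}{85}\right)}{- \frac{1}{85} + 6 i \sqrt{5}} = -19101 - 12 \frac{1}{- \frac{1}{85} + 6 i \sqrt{5}} \cdot \frac{171}{85} = -19101 - \frac{2052}{85 \left(- \frac{1}{85} + 6 i \sqrt{5}\right)}$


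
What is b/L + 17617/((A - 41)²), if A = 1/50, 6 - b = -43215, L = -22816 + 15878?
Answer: 124107775379/29128506138 ≈ 4.2607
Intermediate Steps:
L = -6938
b = 43221 (b = 6 - 1*(-43215) = 6 + 43215 = 43221)
A = 1/50 ≈ 0.020000
b/L + 17617/((A - 41)²) = 43221/(-6938) + 17617/((1/50 - 41)²) = 43221*(-1/6938) + 17617/((-2049/50)²) = -43221/6938 + 17617/(4198401/2500) = -43221/6938 + 17617*(2500/4198401) = -43221/6938 + 44042500/4198401 = 124107775379/29128506138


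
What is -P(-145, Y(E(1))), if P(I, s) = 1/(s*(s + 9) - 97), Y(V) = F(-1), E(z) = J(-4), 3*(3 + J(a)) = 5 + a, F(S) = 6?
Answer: ⅐ ≈ 0.14286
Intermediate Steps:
J(a) = -4/3 + a/3 (J(a) = -3 + (5 + a)/3 = -3 + (5/3 + a/3) = -4/3 + a/3)
E(z) = -8/3 (E(z) = -4/3 + (⅓)*(-4) = -4/3 - 4/3 = -8/3)
Y(V) = 6
P(I, s) = 1/(-97 + s*(9 + s)) (P(I, s) = 1/(s*(9 + s) - 97) = 1/(-97 + s*(9 + s)))
-P(-145, Y(E(1))) = -1/(-97 + 6² + 9*6) = -1/(-97 + 36 + 54) = -1/(-7) = -1*(-⅐) = ⅐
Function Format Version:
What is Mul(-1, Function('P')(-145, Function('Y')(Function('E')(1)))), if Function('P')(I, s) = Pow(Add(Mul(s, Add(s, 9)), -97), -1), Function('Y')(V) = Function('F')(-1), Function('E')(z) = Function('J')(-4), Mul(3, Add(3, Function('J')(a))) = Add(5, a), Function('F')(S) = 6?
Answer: Rational(1, 7) ≈ 0.14286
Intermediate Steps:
Function('J')(a) = Add(Rational(-4, 3), Mul(Rational(1, 3), a)) (Function('J')(a) = Add(-3, Mul(Rational(1, 3), Add(5, a))) = Add(-3, Add(Rational(5, 3), Mul(Rational(1, 3), a))) = Add(Rational(-4, 3), Mul(Rational(1, 3), a)))
Function('E')(z) = Rational(-8, 3) (Function('E')(z) = Add(Rational(-4, 3), Mul(Rational(1, 3), -4)) = Add(Rational(-4, 3), Rational(-4, 3)) = Rational(-8, 3))
Function('Y')(V) = 6
Function('P')(I, s) = Pow(Add(-97, Mul(s, Add(9, s))), -1) (Function('P')(I, s) = Pow(Add(Mul(s, Add(9, s)), -97), -1) = Pow(Add(-97, Mul(s, Add(9, s))), -1))
Mul(-1, Function('P')(-145, Function('Y')(Function('E')(1)))) = Mul(-1, Pow(Add(-97, Pow(6, 2), Mul(9, 6)), -1)) = Mul(-1, Pow(Add(-97, 36, 54), -1)) = Mul(-1, Pow(-7, -1)) = Mul(-1, Rational(-1, 7)) = Rational(1, 7)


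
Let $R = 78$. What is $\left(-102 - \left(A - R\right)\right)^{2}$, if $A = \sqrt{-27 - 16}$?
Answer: $\left(24 + i \sqrt{43}\right)^{2} \approx 533.0 + 314.76 i$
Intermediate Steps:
$A = i \sqrt{43}$ ($A = \sqrt{-43} = i \sqrt{43} \approx 6.5574 i$)
$\left(-102 - \left(A - R\right)\right)^{2} = \left(-102 + \left(78 - i \sqrt{43}\right)\right)^{2} = \left(-24 - i \sqrt{43}\right)^{2}$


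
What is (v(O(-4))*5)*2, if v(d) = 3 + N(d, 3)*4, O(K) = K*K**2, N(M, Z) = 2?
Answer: 110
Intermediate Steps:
O(K) = K**3
v(d) = 11 (v(d) = 3 + 2*4 = 3 + 8 = 11)
(v(O(-4))*5)*2 = (11*5)*2 = 55*2 = 110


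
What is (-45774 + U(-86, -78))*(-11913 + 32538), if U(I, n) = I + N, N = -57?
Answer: -947038125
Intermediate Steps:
U(I, n) = -57 + I (U(I, n) = I - 57 = -57 + I)
(-45774 + U(-86, -78))*(-11913 + 32538) = (-45774 + (-57 - 86))*(-11913 + 32538) = (-45774 - 143)*20625 = -45917*20625 = -947038125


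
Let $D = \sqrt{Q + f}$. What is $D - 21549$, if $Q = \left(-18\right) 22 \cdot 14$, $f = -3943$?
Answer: $-21549 + i \sqrt{9487} \approx -21549.0 + 97.401 i$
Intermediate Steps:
$Q = -5544$ ($Q = \left(-396\right) 14 = -5544$)
$D = i \sqrt{9487}$ ($D = \sqrt{-5544 - 3943} = \sqrt{-9487} = i \sqrt{9487} \approx 97.401 i$)
$D - 21549 = i \sqrt{9487} - 21549 = -21549 + i \sqrt{9487}$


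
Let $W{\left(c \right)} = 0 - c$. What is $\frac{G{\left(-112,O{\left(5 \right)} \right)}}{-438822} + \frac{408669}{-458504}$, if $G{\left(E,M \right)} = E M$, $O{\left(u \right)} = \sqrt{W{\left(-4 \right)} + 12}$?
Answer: $- \frac{89563769063}{100600821144} \approx -0.89029$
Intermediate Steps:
$W{\left(c \right)} = - c$
$O{\left(u \right)} = 4$ ($O{\left(u \right)} = \sqrt{\left(-1\right) \left(-4\right) + 12} = \sqrt{4 + 12} = \sqrt{16} = 4$)
$\frac{G{\left(-112,O{\left(5 \right)} \right)}}{-438822} + \frac{408669}{-458504} = \frac{\left(-112\right) 4}{-438822} + \frac{408669}{-458504} = \left(-448\right) \left(- \frac{1}{438822}\right) + 408669 \left(- \frac{1}{458504}\right) = \frac{224}{219411} - \frac{408669}{458504} = - \frac{89563769063}{100600821144}$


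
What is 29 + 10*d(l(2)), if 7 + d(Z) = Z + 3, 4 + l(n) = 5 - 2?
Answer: -21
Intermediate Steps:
l(n) = -1 (l(n) = -4 + (5 - 2) = -4 + 3 = -1)
d(Z) = -4 + Z (d(Z) = -7 + (Z + 3) = -7 + (3 + Z) = -4 + Z)
29 + 10*d(l(2)) = 29 + 10*(-4 - 1) = 29 + 10*(-5) = 29 - 50 = -21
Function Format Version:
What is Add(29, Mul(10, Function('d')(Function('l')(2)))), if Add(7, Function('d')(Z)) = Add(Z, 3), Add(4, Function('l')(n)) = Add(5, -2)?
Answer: -21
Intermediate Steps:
Function('l')(n) = -1 (Function('l')(n) = Add(-4, Add(5, -2)) = Add(-4, 3) = -1)
Function('d')(Z) = Add(-4, Z) (Function('d')(Z) = Add(-7, Add(Z, 3)) = Add(-7, Add(3, Z)) = Add(-4, Z))
Add(29, Mul(10, Function('d')(Function('l')(2)))) = Add(29, Mul(10, Add(-4, -1))) = Add(29, Mul(10, -5)) = Add(29, -50) = -21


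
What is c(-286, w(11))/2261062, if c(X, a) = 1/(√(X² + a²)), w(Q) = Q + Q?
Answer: √170/8456371880 ≈ 1.5418e-9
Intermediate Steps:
w(Q) = 2*Q
c(X, a) = (X² + a²)^(-½)
c(-286, w(11))/2261062 = 1/(√((-286)² + (2*11)²)*2261062) = (1/2261062)/√(81796 + 22²) = (1/2261062)/√(81796 + 484) = (1/2261062)/√82280 = (√170/3740)*(1/2261062) = √170/8456371880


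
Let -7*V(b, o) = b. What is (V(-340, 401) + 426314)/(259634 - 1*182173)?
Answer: 2984538/542227 ≈ 5.5042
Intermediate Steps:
V(b, o) = -b/7
(V(-340, 401) + 426314)/(259634 - 1*182173) = (-1/7*(-340) + 426314)/(259634 - 1*182173) = (340/7 + 426314)/(259634 - 182173) = (2984538/7)/77461 = (2984538/7)*(1/77461) = 2984538/542227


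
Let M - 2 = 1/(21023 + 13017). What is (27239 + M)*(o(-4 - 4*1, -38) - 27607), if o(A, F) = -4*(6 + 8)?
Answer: -25651447360983/34040 ≈ -7.5357e+8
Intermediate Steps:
M = 68081/34040 (M = 2 + 1/(21023 + 13017) = 2 + 1/34040 = 68081/34040 ≈ 2.0000)
o(A, F) = -56 (o(A, F) = -4*14 = -56)
(27239 + M)*(o(-4 - 4*1, -38) - 27607) = (27239 + 68081/34040)*(-56 - 27607) = (927283641/34040)*(-27663) = -25651447360983/34040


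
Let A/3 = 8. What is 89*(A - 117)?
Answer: -8277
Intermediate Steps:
A = 24 (A = 3*8 = 24)
89*(A - 117) = 89*(24 - 117) = 89*(-93) = -8277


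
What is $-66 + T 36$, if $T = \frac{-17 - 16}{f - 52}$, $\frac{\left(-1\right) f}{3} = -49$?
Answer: $- \frac{7458}{95} \approx -78.505$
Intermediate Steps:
$f = 147$ ($f = \left(-3\right) \left(-49\right) = 147$)
$T = - \frac{33}{95}$ ($T = \frac{-17 - 16}{147 - 52} = - \frac{33}{95} \approx -0.34737$)
$-66 + T 36 = -66 - \frac{1188}{95} = - \frac{7458}{95}$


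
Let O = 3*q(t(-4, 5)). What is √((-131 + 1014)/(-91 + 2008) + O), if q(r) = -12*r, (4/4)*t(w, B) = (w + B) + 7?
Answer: I*√117408369/639 ≈ 16.957*I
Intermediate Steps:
t(w, B) = 7 + B + w (t(w, B) = (w + B) + 7 = (B + w) + 7 = 7 + B + w)
O = -288 (O = 3*(-12*(7 + 5 - 4)) = 3*(-12*8) = 3*(-96) = -288)
√((-131 + 1014)/(-91 + 2008) + O) = √((-131 + 1014)/(-91 + 2008) - 288) = √(883/1917 - 288) = √(-551213/1917) = I*√117408369/639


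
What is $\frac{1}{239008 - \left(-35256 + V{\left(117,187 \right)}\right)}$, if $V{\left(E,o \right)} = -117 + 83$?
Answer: $\frac{1}{274298} \approx 3.6457 \cdot 10^{-6}$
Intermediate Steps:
$V{\left(E,o \right)} = -34$
$\frac{1}{239008 - \left(-35256 + V{\left(117,187 \right)}\right)} = \frac{1}{239008 + \left(35256 - -34\right)} = \frac{1}{239008 + \left(35256 + 34\right)} = \frac{1}{239008 + 35290} = \frac{1}{274298}$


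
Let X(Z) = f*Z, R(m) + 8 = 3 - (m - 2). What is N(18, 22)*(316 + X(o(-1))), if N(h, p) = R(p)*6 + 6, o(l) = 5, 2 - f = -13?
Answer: -56304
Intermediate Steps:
f = 15 (f = 2 - 1*(-13) = 2 + 13 = 15)
R(m) = -3 - m (R(m) = -8 + (3 - (m - 2)) = -8 + (3 - (-2 + m)) = -8 + (3 + (2 - m)) = -8 + (5 - m) = -3 - m)
N(h, p) = -12 - 6*p (N(h, p) = (-3 - p)*6 + 6 = (-18 - 6*p) + 6 = -12 - 6*p)
X(Z) = 15*Z
N(18, 22)*(316 + X(o(-1))) = (-12 - 6*22)*(316 + 15*5) = (-12 - 132)*(316 + 75) = -144*391 = -56304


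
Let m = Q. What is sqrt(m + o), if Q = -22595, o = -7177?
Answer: 6*I*sqrt(827) ≈ 172.55*I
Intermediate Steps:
m = -22595
sqrt(m + o) = sqrt(-22595 - 7177) = sqrt(-29772) = 6*I*sqrt(827)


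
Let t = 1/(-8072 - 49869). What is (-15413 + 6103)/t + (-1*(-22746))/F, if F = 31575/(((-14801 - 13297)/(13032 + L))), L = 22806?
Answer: 11303918859659748/20955275 ≈ 5.3943e+8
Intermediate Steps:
t = -1/57941 (t = 1/(-57941) = -1/57941 ≈ -1.7259e-5)
F = -62865825/1561 (F = 31575/(((-14801 - 13297)/(13032 + 22806))) = 31575/((-28098/35838)) = 31575/((-28098*1/35838)) = 31575/(-1561/1991) = 31575*(-1991/1561) = -62865825/1561 ≈ -40273.)
(-15413 + 6103)/t + (-1*(-22746))/F = (-15413 + 6103)/(-1/57941) + (-1*(-22746))/(-62865825/1561) = -9310*(-57941) + 22746*(-1561/62865825) = 539430710 - 11835502/20955275 = 11303918859659748/20955275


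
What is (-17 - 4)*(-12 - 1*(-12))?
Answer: 0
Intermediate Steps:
(-17 - 4)*(-12 - 1*(-12)) = -21*(-12 + 12) = -21*0 = 0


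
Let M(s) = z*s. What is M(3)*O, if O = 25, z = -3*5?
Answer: -1125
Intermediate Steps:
z = -15
M(s) = -15*s
M(3)*O = -15*3*25 = -45*25 = -1125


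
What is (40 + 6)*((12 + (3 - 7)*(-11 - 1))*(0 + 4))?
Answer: 11040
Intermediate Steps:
(40 + 6)*((12 + (3 - 7)*(-11 - 1))*(0 + 4)) = 46*((12 - 4*(-12))*4) = 46*((12 + 48)*4) = 46*(60*4) = 46*240 = 11040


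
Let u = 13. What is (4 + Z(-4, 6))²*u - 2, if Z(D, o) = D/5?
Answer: 3278/25 ≈ 131.12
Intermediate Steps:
Z(D, o) = D/5 (Z(D, o) = D*(⅕) = D/5)
(4 + Z(-4, 6))²*u - 2 = (4 + (⅕)*(-4))²*13 - 2 = (4 - ⅘)²*13 - 2 = (16/5)²*13 - 2 = (256/25)*13 - 2 = 3328/25 - 2 = 3278/25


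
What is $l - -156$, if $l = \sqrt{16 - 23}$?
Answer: $156 + i \sqrt{7} \approx 156.0 + 2.6458 i$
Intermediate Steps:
$l = i \sqrt{7}$ ($l = \sqrt{-7} = i \sqrt{7} \approx 2.6458 i$)
$l - -156 = i \sqrt{7} - -156 = i \sqrt{7} + 156 = 156 + i \sqrt{7}$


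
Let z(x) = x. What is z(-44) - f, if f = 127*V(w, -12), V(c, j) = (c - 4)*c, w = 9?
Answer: -5759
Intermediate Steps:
V(c, j) = c*(-4 + c) (V(c, j) = (-4 + c)*c = c*(-4 + c))
f = 5715 (f = 127*(9*(-4 + 9)) = 127*(9*5) = 127*45 = 5715)
z(-44) - f = -44 - 1*5715 = -44 - 5715 = -5759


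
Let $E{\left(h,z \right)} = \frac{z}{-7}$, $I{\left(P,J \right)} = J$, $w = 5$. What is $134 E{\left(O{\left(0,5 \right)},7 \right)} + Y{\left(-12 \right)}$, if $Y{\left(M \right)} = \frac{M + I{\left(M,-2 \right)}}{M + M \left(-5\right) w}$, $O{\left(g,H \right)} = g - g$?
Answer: $- \frac{19303}{144} \approx -134.05$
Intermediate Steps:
$O{\left(g,H \right)} = 0$
$E{\left(h,z \right)} = - \frac{z}{7}$ ($E{\left(h,z \right)} = z \left(- \frac{1}{7}\right) = - \frac{z}{7}$)
$Y{\left(M \right)} = - \frac{-2 + M}{24 M}$ ($Y{\left(M \right)} = \frac{M - 2}{M + M \left(-5\right) 5} = \frac{-2 + M}{M + - 5 M 5} = \frac{-2 + M}{M - 25 M} = \frac{-2 + M}{\left(-24\right) M} = \left(-2 + M\right) \left(- \frac{1}{24 M}\right) = - \frac{-2 + M}{24 M}$)
$134 E{\left(O{\left(0,5 \right)},7 \right)} + Y{\left(-12 \right)} = 134 \left(\left(- \frac{1}{7}\right) 7\right) + \frac{2 - -12}{24 \left(-12\right)} = 134 \left(-1\right) + \frac{1}{24} \left(- \frac{1}{12}\right) \left(2 + 12\right) = -134 + \frac{1}{24} \left(- \frac{1}{12}\right) 14 = -134 - \frac{7}{144} = - \frac{19303}{144}$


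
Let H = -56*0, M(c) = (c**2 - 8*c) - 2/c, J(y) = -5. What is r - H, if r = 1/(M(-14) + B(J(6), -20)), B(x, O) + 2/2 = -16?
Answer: 7/2038 ≈ 0.0034347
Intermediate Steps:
B(x, O) = -17 (B(x, O) = -1 - 16 = -17)
M(c) = c**2 - 8*c - 2/c
r = 7/2038 (r = 1/((-2 + (-14)**2*(-8 - 14))/(-14) - 17) = 1/(-(-2 + 196*(-22))/14 - 17) = 1/(-(-2 - 4312)/14 - 17) = 1/(-1/14*(-4314) - 17) = 1/(2157/7 - 17) = 1/(2038/7) = 7/2038 ≈ 0.0034347)
H = 0
r - H = 7/2038 - 1*0 = 7/2038 + 0 = 7/2038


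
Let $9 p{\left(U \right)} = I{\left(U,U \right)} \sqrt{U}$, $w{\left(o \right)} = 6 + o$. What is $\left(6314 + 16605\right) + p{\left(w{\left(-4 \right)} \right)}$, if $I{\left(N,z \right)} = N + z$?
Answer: $22919 + \frac{4 \sqrt{2}}{9} \approx 22920.0$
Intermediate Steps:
$p{\left(U \right)} = \frac{2 U^{\frac{3}{2}}}{9}$ ($p{\left(U \right)} = \frac{\left(U + U\right) \sqrt{U}}{9} = \frac{2 U \sqrt{U}}{9} = \frac{2 U^{\frac{3}{2}}}{9}$)
$\left(6314 + 16605\right) + p{\left(w{\left(-4 \right)} \right)} = \left(6314 + 16605\right) + \frac{2 \left(6 - 4\right)^{\frac{3}{2}}}{9} = 22919 + \frac{2 \cdot 2^{\frac{3}{2}}}{9} = 22919 + \frac{2 \cdot 2 \sqrt{2}}{9} = 22919 + \frac{4 \sqrt{2}}{9}$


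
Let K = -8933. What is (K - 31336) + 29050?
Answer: -11219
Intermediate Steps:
(K - 31336) + 29050 = (-8933 - 31336) + 29050 = -40269 + 29050 = -11219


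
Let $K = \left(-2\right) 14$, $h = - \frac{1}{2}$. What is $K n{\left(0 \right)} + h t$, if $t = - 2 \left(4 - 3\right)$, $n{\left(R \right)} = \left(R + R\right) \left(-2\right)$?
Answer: $1$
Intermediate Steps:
$n{\left(R \right)} = - 4 R$ ($n{\left(R \right)} = 2 R \left(-2\right) = - 4 R$)
$t = -2$ ($t = \left(-2\right) 1 = -2$)
$h = - \frac{1}{2}$ ($h = \left(-1\right) \frac{1}{2} = - \frac{1}{2} \approx -0.5$)
$K = -28$
$K n{\left(0 \right)} + h t = - 28 \left(\left(-4\right) 0\right) - -1 = \left(-28\right) 0 + 1 = 0 + 1 = 1$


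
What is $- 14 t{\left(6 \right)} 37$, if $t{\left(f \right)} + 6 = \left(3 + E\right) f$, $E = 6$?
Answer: $-24864$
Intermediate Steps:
$t{\left(f \right)} = -6 + 9 f$ ($t{\left(f \right)} = -6 + \left(3 + 6\right) f = -6 + 9 f$)
$- 14 t{\left(6 \right)} 37 = - 14 \left(-6 + 9 \cdot 6\right) 37 = - 14 \left(-6 + 54\right) 37 = \left(-14\right) 48 \cdot 37 = \left(-672\right) 37 = -24864$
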